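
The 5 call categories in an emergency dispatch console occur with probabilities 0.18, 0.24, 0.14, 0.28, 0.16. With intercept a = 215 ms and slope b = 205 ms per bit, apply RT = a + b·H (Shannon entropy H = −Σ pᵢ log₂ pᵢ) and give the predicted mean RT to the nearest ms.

681 ms

Entropy contributions −pᵢ log₂ pᵢ: 0.4453, 0.4941, 0.3971, 0.5142, 0.4230; sum H = 2.2738 bits.
RT = a + bH = 215 + 205·2.2738 = 681.13 ms.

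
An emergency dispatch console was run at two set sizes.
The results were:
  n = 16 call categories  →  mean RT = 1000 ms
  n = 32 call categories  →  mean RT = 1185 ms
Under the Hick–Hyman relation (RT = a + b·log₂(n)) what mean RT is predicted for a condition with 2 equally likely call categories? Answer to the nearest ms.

RT is linear in log₂ n, so two points fix the line:
  b = (1185 − 1000) / (log₂ 32 − log₂ 16) = 185 / (5 − 4) = 185 ms/bit
  a = 1000 − 185 × 4 = 260 ms
Then RT(2) = 260 + 185 × log₂ 2 = 260 + 185 × 1 ≈ 445.000 ms.

445 ms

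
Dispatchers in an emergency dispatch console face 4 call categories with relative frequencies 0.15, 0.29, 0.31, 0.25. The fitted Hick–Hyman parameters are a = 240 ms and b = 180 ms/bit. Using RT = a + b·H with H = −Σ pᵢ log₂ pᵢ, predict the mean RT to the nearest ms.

591 ms

H = 0.15·log₂(1/0.15) + 0.29·log₂(1/0.29) + 0.31·log₂(1/0.31) + 0.25·log₂(1/0.25) = 1.9522 bits.
RT = 240 + 180 × 1.9522 = 591.40 ms.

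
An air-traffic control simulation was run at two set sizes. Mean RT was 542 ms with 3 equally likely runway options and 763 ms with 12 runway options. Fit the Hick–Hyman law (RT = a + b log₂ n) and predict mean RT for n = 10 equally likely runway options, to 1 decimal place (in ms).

733.9 ms

With log₂ n on the abscissa the relation is linear; from the two conditions:
  b = (763 − 542) / (log₂ 12 − log₂ 3) = 221 / (3.5850 − 1.5850) = 110.500 ms/bit
  a = 542 − 110.500 × 1.5850 = 366.862 ms
Then RT(10) = 366.862 + 110.500 × log₂ 10 = 366.862 + 110.500 × 3.3219 ≈ 733.935 ms.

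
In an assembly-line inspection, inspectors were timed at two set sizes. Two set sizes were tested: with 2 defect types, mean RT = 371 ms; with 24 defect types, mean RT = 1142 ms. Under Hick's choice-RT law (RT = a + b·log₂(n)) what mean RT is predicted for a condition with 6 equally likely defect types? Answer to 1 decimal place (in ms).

Solve the two-equation system in a and b:
  b = (1142 − 371) / (log₂ 24 − log₂ 2) = 771 / (4.5850 − 1) = 215.065 ms/bit
  a = 371 − 215.065 × 1 = 155.935 ms
Then RT(6) = 155.935 + 215.065 × log₂ 6 = 155.935 + 215.065 × 2.5850 ≈ 711.870 ms.

711.9 ms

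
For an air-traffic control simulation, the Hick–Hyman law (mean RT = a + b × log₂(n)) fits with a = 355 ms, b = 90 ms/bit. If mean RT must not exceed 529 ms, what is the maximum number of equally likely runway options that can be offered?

3

Set 355 + 90·log₂ n ≤ 529 → log₂ n ≤ (529 − 355)/90 = 1.9333.
So n ≤ 2^1.9333 = 3.819; the largest integer n is 3.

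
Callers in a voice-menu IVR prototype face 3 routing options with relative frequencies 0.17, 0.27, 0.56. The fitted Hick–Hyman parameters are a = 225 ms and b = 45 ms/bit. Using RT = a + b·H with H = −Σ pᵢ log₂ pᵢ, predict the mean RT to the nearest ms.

289 ms

Entropy contributions −pᵢ log₂ pᵢ: 0.4346, 0.5100, 0.4684; sum H = 1.4130 bits.
RT = a + bH = 225 + 45·1.4130 = 288.59 ms.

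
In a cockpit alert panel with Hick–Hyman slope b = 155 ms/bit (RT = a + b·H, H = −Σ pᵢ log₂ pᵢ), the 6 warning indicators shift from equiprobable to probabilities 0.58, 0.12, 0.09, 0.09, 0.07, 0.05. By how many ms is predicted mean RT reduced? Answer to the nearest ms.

101 ms

The RT saving is b·ΔH. Equiprobable H₀ = log₂(6) = 2.5850 bits; with the given probabilities H = 1.9328 bits.
b·(H₀ − H) = 155 × (2.5850 − 1.9328) = 101.08 ms.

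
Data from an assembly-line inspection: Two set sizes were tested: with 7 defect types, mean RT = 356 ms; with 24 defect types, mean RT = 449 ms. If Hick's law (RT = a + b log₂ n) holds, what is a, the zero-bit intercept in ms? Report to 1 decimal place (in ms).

b = (RT₂ − RT₁)/(log₂ n₂ − log₂ n₁) = (449 − 356)/(4.5850 − 2.8074) = 52.318 ms/bit.
Intercept: a = 356 − 52.318·log₂(7) = 209.126 ms.

209.1 ms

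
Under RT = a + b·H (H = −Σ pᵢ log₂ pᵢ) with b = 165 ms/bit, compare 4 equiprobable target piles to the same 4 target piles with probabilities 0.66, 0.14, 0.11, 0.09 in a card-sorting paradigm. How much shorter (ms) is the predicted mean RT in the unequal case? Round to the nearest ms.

90 ms

The RT saving is b·ΔH. Equiprobable H₀ = log₂(4) = 2.0000 bits; with the given probabilities H = 1.4557 bits.
b·(H₀ − H) = 165 × (2.0000 − 1.4557) = 89.81 ms.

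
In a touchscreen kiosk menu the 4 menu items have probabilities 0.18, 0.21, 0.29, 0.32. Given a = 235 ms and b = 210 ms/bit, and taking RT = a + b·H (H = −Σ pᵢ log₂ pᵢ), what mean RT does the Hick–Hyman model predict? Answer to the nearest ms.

Entropy contributions −pᵢ log₂ pᵢ: 0.4453, 0.4728, 0.5179, 0.5260; sum H = 1.9621 bits.
RT = a + bH = 235 + 210·1.9621 = 647.03 ms.

647 ms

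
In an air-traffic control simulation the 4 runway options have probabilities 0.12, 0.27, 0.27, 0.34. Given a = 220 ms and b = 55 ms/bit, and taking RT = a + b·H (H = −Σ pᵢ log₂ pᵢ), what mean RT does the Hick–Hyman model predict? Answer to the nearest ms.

325 ms

Entropy contributions −pᵢ log₂ pᵢ: 0.3671, 0.5100, 0.5100, 0.5292; sum H = 1.9163 bits.
RT = a + bH = 220 + 55·1.9163 = 325.40 ms.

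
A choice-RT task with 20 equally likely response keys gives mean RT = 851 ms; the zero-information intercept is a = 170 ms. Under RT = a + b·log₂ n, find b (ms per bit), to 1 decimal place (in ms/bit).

b = (851 − 170) / log₂(20) = 681 / 4.3219 = 157.569 ms/bit.

157.6 ms/bit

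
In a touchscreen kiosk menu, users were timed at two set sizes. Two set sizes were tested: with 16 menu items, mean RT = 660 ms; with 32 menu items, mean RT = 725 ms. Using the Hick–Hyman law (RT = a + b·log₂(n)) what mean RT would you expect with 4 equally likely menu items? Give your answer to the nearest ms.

530 ms

Fit slope and intercept:
  b = (725 − 660) / (log₂ 32 − log₂ 16) = 65 / (5 − 4) = 65 ms/bit
  a = 660 − 65 × 4 = 400 ms
Then RT(4) = 400 + 65 × log₂ 4 = 400 + 65 × 2 ≈ 530.000 ms.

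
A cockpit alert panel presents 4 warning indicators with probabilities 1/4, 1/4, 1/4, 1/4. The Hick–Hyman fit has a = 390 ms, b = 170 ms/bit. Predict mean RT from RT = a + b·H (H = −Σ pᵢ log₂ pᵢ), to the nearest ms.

H = −Σ pᵢ log₂ pᵢ = 0.25·2 + 0.25·2 + 0.25·2 + 0.25·2 = 2.000 bits.
RT = 390 + 170 × 2.000 = 730.00 ms.

730 ms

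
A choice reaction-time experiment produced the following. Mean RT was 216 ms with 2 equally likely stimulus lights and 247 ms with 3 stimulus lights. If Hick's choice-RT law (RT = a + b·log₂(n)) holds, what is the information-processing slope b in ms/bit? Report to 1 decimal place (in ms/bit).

53.0 ms/bit

The slope on a log₂ axis is (247 − 216) / (1.5850 − 1) = 52.995 ms/bit.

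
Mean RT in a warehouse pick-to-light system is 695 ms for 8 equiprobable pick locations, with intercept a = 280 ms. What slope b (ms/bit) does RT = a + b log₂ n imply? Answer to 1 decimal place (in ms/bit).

8 alternatives carry log₂ 8 = 3 bits; the choice cost is 695 − 280 = 415 ms, so b = 415/3 = 138.333 ms/bit.

138.3 ms/bit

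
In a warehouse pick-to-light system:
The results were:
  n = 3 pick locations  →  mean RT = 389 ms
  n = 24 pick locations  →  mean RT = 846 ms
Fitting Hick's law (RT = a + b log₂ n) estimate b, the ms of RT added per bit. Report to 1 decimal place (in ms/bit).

Slope: b = (846 − 389) / (log₂ 24 − log₂ 3) = 457/3.0000 = 152.333 ms/bit.

152.3 ms/bit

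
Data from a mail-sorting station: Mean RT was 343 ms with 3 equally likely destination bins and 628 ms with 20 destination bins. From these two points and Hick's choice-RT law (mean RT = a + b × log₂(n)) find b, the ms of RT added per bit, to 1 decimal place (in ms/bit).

104.1 ms/bit

The slope on a log₂ axis is (628 − 343) / (4.3219 − 1.5850) = 104.130 ms/bit.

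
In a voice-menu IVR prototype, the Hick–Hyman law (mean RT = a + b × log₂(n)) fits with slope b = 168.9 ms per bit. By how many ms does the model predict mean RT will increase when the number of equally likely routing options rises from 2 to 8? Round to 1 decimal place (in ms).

337.8 ms

The intercept a cancels: ΔRT = b·(log₂ n₂ − log₂ n₁) = b·log₂(n₂/n₁).
log₂(8) − log₂(2) = log₂(8/2) = log₂(4) = 2.
ΔRT = 168.9 × 2.0000 = 337.800 ms.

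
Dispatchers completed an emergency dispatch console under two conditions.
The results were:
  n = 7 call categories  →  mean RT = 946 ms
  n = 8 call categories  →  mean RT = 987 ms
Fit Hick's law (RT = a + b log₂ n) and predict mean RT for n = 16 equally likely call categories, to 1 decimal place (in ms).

1199.8 ms

Fit slope and intercept:
  b = (987 − 946) / (log₂ 8 − log₂ 7) = 41 / (3 − 2.8074) = 212.827 ms/bit
  a = 946 − 212.827 × 2.8074 = 348.520 ms
Then RT(16) = 348.520 + 212.827 × log₂ 16 = 348.520 + 212.827 × 4 ≈ 1199.827 ms.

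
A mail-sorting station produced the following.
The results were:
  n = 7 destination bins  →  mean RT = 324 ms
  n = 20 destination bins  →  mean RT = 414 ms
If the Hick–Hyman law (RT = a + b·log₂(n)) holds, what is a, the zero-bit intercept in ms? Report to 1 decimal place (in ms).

The slope on a log₂ axis is (414 − 324) / (4.3219 − 2.8074) = 59.423 ms/bit.
a = RT₁ − b·log₂ n₁ = 324 − 59.423 × 2.8074 = 157.179 ms.

157.2 ms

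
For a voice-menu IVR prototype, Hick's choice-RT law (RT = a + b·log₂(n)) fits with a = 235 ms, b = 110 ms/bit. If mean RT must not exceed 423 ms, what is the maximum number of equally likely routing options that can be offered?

110·log₂ n ≤ 423 − 235 = 188, giving log₂ n ≤ 1.7091 and n ≤ 3.270. The largest whole number is 3.

3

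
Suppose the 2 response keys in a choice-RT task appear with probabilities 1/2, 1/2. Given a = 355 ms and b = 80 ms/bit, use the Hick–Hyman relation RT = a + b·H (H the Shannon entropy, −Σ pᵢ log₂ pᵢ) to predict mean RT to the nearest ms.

Each term −pᵢ log₂ pᵢ: 0.5·1 + 0.5·1; summed, H = 1.000 bits.
Mean RT = a + bH = 355 + 80·1.000 = 435.00 ms.

435 ms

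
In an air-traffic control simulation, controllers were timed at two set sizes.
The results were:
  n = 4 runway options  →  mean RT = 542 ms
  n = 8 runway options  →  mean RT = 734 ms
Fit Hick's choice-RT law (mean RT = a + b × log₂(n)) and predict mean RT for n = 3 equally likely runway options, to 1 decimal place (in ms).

462.3 ms

With log₂ n on the abscissa the relation is linear; from the two conditions:
  b = (734 − 542) / (log₂ 8 − log₂ 4) = 192 / (3 − 2) = 192.000 ms/bit
  a = 542 − 192.000 × 2 = 158.000 ms
Then RT(3) = 158.000 + 192.000 × log₂ 3 = 158.000 + 192.000 × 1.5850 ≈ 462.313 ms.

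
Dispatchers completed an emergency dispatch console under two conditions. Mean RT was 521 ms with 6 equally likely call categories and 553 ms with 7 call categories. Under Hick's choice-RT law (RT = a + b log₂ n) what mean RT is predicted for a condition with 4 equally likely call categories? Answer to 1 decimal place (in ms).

436.8 ms

RT is linear in log₂ n, so two points fix the line:
  b = (553 − 521) / (log₂ 7 − log₂ 6) = 32 / (2.8074 − 2.5850) = 143.890 ms/bit
  a = 521 − 143.890 × 2.5850 = 149.050 ms
Then RT(4) = 149.050 + 143.890 × log₂ 4 = 149.050 + 143.890 × 2 ≈ 436.830 ms.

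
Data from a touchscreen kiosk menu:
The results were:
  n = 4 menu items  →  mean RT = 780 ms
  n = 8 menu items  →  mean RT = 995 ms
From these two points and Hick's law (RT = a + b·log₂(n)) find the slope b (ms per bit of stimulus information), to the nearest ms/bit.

215 ms/bit

The slope on a log₂ axis is (995 − 780) / (3 − 2) = 215 ms/bit.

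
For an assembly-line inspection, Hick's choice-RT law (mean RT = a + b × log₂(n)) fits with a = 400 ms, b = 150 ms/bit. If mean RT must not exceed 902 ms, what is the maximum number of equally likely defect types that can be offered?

150·log₂ n ≤ 902 − 400 = 502, giving log₂ n ≤ 3.3467 and n ≤ 10.173. The largest whole number is 10.

10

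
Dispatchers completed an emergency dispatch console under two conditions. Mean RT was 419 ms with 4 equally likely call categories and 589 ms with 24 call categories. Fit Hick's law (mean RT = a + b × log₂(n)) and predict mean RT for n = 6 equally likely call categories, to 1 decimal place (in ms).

457.5 ms

With log₂ n on the abscissa the relation is linear; from the two conditions:
  b = (589 − 419) / (log₂ 24 − log₂ 4) = 170 / (4.5850 − 2) = 65.765 ms/bit
  a = 419 − 65.765 × 2 = 287.470 ms
Then RT(6) = 287.470 + 65.765 × log₂ 6 = 287.470 + 65.765 × 2.5850 ≈ 457.470 ms.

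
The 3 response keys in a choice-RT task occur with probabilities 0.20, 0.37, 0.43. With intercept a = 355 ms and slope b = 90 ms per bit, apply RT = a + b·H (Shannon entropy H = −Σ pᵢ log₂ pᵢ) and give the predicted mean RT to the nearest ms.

H = 0.20·log₂(1/0.20) + 0.37·log₂(1/0.37) + 0.43·log₂(1/0.43) = 1.5187 bits.
RT = 355 + 90 × 1.5187 = 491.68 ms.

492 ms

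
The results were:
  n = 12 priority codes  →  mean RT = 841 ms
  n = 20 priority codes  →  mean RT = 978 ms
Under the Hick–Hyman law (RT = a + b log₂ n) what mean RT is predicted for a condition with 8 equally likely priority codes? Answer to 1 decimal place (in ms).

732.3 ms

Solve the two-equation system in a and b:
  b = (978 − 841) / (log₂ 20 − log₂ 12) = 137 / (4.3219 − 3.5850) = 185.897 ms/bit
  a = 841 − 185.897 × 3.5850 = 174.565 ms
Then RT(8) = 174.565 + 185.897 × log₂ 8 = 174.565 + 185.897 × 3 ≈ 732.257 ms.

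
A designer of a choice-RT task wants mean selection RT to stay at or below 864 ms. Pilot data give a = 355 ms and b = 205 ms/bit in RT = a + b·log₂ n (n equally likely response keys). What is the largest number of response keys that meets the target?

5

Information budget: (864 − 355)/205 = 2.4829 bits, so n ≤ 2^2.4829 = 5.590 → at most 5.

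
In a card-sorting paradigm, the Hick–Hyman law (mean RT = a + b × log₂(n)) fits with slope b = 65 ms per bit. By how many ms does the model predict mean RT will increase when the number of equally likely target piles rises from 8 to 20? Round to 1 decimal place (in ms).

85.9 ms

ΔRT = (a + b log₂ n₂) − (a + b log₂ n₁) = b·(log₂ n₂ − log₂ n₁).
log₂(20) − log₂(8) = 4.3219 − 3 = 1.3219.
ΔRT = 65 × 1.3219 = 85.925 ms.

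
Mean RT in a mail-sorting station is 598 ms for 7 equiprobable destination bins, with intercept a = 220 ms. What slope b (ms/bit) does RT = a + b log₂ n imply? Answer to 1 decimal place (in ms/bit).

134.6 ms/bit

b = (598 − 220) / log₂(7) = 378 / 2.8074 = 134.646 ms/bit.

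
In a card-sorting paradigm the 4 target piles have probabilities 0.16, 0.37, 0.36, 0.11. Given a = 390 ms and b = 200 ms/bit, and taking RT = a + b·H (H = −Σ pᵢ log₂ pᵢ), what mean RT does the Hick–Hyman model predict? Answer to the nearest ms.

757 ms

Entropy contributions −pᵢ log₂ pᵢ: 0.4230, 0.5307, 0.5306, 0.3503; sum H = 1.8346 bits.
RT = a + bH = 390 + 200·1.8346 = 756.93 ms.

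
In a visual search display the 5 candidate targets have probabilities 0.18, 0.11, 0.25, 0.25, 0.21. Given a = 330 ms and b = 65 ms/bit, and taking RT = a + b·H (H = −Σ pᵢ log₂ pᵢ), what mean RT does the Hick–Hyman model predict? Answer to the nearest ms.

H = 0.18·log₂(1/0.18) + 0.11·log₂(1/0.11) + 0.25·log₂(1/0.25) + 0.25·log₂(1/0.25) + 0.21·log₂(1/0.21) = 2.2684 bits.
RT = 330 + 65 × 2.2684 = 477.45 ms.

477 ms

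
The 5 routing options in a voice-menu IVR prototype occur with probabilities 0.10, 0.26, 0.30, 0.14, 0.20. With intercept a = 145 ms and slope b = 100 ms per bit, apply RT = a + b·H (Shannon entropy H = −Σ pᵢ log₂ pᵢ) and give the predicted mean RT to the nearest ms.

367 ms

Entropy contributions −pᵢ log₂ pᵢ: 0.3322, 0.5053, 0.5211, 0.3971, 0.4644; sum H = 2.2201 bits.
RT = a + bH = 145 + 100·2.2201 = 367.01 ms.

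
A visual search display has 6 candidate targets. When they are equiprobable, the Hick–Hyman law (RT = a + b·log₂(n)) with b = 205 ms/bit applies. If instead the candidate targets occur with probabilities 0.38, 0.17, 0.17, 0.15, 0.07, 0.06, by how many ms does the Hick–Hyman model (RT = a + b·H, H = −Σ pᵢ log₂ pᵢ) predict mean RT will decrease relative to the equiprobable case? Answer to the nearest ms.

The RT saving is b·ΔH. Equiprobable H₀ = log₂(6) = 2.5850 bits; with the given probabilities H = 2.3223 bits.
b·(H₀ − H) = 205 × (2.5850 − 2.3223) = 53.85 ms.

54 ms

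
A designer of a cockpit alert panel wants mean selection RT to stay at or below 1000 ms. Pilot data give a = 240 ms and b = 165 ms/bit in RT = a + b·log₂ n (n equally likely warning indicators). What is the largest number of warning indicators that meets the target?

Set 240 + 165·log₂ n ≤ 1000 → log₂ n ≤ (1000 − 240)/165 = 4.6061.
So n ≤ 2^4.6061 = 24.354; the largest integer n is 24.

24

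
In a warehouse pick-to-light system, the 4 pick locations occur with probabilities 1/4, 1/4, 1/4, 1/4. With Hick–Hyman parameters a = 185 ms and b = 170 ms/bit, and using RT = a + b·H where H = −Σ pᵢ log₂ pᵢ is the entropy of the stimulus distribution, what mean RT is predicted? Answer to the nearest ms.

525 ms

Each term −pᵢ log₂ pᵢ: 0.25·2 + 0.25·2 + 0.25·2 + 0.25·2; summed, H = 2.000 bits.
Mean RT = a + bH = 185 + 170·2.000 = 525.00 ms.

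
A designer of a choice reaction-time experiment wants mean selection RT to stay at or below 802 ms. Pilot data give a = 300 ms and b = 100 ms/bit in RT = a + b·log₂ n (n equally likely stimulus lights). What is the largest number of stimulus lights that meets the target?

32

Information budget: (802 − 300)/100 = 5.0200 bits, so n ≤ 2^5.0200 = 32.447 → at most 32.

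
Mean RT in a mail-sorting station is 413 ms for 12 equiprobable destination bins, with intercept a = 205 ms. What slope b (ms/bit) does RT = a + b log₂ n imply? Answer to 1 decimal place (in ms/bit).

log₂(12) = 3.5850 bits.
b = (RT − a)/log₂ n = (413 − 205) / 3.5850 = 58.020 ms/bit.

58.0 ms/bit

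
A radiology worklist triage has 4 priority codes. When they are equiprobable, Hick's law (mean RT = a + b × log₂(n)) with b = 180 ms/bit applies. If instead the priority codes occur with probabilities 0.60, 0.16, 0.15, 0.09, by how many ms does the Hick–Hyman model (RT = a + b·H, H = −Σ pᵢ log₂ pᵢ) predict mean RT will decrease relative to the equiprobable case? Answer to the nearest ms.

The RT saving is b·ΔH. Equiprobable H₀ = log₂(4) = 2.0000 bits; with the given probabilities H = 1.5884 bits.
b·(H₀ − H) = 180 × (2.0000 − 1.5884) = 74.09 ms.

74 ms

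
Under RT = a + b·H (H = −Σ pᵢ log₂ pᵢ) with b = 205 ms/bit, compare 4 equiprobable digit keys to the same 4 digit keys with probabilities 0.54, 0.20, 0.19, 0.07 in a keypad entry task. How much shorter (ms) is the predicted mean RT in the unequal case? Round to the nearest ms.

Equiprobable entropy H₀ = log₂ 4 = 2.0000 bits.
Skewed entropy H = −Σ pᵢ log₂ pᵢ = 1.6682 bits.
ΔRT = b·(H₀ − H) = 205 × 0.3318 = 68.02 ms.

68 ms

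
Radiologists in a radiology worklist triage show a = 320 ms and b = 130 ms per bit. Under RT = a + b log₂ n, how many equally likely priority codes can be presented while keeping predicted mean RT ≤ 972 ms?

32

Information budget: (972 − 320)/130 = 5.0154 bits, so n ≤ 2^5.0154 = 32.343 → at most 32.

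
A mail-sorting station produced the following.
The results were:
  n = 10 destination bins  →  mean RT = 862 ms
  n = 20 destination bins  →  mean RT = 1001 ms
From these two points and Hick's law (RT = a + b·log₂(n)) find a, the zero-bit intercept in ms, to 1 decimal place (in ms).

400.3 ms

b = (RT₂ − RT₁)/(log₂ n₂ − log₂ n₁) = (1001 − 862)/(4.3219 − 3.3219) = 139.000 ms/bit.
a = RT₁ − b·log₂ n₁ = 862 − 139.000 × 3.3219 = 400.252 ms.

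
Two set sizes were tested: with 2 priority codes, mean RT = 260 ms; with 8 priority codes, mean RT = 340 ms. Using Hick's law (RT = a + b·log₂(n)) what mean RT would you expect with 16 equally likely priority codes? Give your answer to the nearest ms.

With log₂ n on the abscissa the relation is linear; from the two conditions:
  b = (340 − 260) / (log₂ 8 − log₂ 2) = 80 / (3 − 1) = 40 ms/bit
  a = 260 − 40 × 1 = 220 ms
Then RT(16) = 220 + 40 × log₂ 16 = 220 + 40 × 4 ≈ 380.000 ms.

380 ms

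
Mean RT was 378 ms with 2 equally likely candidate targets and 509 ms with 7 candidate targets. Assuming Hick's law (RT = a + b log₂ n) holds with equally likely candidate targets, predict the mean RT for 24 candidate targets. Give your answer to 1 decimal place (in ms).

With log₂ n on the abscissa the relation is linear; from the two conditions:
  b = (509 − 378) / (log₂ 7 − log₂ 2) = 131 / (2.8074 − 1) = 72.482 ms/bit
  a = 378 − 72.482 × 1 = 305.518 ms
Then RT(24) = 305.518 + 72.482 × log₂ 24 = 305.518 + 72.482 × 4.5850 ≈ 637.844 ms.

637.8 ms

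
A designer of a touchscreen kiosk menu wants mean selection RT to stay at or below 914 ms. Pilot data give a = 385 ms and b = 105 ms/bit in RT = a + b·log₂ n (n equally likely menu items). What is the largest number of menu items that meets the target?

32

Information budget: (914 − 385)/105 = 5.0381 bits, so n ≤ 2^5.0381 = 32.856 → at most 32.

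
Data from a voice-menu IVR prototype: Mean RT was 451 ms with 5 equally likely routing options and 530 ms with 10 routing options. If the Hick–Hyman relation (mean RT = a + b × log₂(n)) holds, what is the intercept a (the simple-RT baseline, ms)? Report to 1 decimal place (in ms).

b = (RT₂ − RT₁)/(log₂ n₂ − log₂ n₁) = (530 − 451)/(3.3219 − 2.3219) = 79.000 ms/bit.
Intercept: a = 451 − 79.000·log₂(5) = 267.568 ms.

267.6 ms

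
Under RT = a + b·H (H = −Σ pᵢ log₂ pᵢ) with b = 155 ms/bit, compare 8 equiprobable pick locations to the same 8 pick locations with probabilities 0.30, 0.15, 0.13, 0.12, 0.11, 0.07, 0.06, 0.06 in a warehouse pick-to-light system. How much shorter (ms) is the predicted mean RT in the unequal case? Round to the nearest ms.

33 ms

Equiprobable entropy H₀ = log₂ 8 = 3.0000 bits.
Skewed entropy H = −Σ pᵢ log₂ pᵢ = 2.7873 bits.
ΔRT = b·(H₀ − H) = 155 × 0.2127 = 32.98 ms.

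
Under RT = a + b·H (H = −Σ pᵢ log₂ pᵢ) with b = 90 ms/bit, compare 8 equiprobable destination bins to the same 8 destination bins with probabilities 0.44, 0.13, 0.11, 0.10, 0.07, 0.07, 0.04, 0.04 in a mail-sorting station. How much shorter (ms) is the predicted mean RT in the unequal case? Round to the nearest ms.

Equiprobable entropy H₀ = log₂ 8 = 3.0000 bits.
Skewed entropy H = −Σ pᵢ log₂ pᵢ = 2.4949 bits.
ΔRT = b·(H₀ − H) = 90 × 0.5051 = 45.46 ms.

45 ms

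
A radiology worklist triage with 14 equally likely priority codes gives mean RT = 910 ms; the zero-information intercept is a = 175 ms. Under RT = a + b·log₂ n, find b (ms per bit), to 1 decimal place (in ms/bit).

193.0 ms/bit

log₂(14) = 3.8074 bits.
b = (RT − a)/log₂ n = (910 − 175) / 3.8074 = 193.047 ms/bit.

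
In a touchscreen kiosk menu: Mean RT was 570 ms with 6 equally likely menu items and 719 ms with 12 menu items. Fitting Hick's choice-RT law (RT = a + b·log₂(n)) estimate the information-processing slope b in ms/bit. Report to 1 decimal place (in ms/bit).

149.0 ms/bit

Slope: b = (719 − 570) / (log₂ 12 − log₂ 6) = 149/1.0000 = 149.000 ms/bit.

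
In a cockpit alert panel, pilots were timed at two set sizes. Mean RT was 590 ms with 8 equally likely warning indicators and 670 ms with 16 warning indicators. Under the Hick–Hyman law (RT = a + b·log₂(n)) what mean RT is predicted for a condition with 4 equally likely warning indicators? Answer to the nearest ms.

510 ms

With log₂ n on the abscissa the relation is linear; from the two conditions:
  b = (670 − 590) / (log₂ 16 − log₂ 8) = 80 / (4 − 3) = 80 ms/bit
  a = 590 − 80 × 3 = 350 ms
Then RT(4) = 350 + 80 × log₂ 4 = 350 + 80 × 2 ≈ 510.000 ms.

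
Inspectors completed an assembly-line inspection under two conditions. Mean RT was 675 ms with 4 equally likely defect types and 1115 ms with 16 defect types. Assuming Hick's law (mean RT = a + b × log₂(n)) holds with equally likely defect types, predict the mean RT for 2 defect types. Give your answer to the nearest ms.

With log₂ n on the abscissa the relation is linear; from the two conditions:
  b = (1115 − 675) / (log₂ 16 − log₂ 4) = 440 / (4 − 2) = 220 ms/bit
  a = 675 − 220 × 2 = 235 ms
Then RT(2) = 235 + 220 × log₂ 2 = 235 + 220 × 1 ≈ 455.000 ms.

455 ms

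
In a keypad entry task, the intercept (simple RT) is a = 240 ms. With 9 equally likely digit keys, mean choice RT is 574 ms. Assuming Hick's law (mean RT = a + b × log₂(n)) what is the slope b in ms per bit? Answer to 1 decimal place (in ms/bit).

105.4 ms/bit

9 alternatives carry log₂ 9 = 3.1699 bits; the choice cost is 574 − 240 = 334 ms, so b = 334/3.1699 = 105.365 ms/bit.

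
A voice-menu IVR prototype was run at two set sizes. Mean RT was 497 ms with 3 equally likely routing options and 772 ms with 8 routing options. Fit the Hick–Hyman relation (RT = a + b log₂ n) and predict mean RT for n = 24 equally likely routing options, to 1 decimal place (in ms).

1080.0 ms

With log₂ n on the abscissa the relation is linear; from the two conditions:
  b = (772 − 497) / (log₂ 8 − log₂ 3) = 275 / (3 − 1.5850) = 194.341 ms/bit
  a = 497 − 194.341 × 1.5850 = 188.977 ms
Then RT(24) = 188.977 + 194.341 × log₂ 24 = 188.977 + 194.341 × 4.5850 ≈ 1080.023 ms.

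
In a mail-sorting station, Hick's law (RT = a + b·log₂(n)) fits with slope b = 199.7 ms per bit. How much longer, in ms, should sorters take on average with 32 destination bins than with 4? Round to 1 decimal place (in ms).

The intercept a cancels: ΔRT = b·(log₂ n₂ − log₂ n₁) = b·log₂(n₂/n₁).
log₂(32) − log₂(4) = log₂(32/4) = log₂(8) = 3.
ΔRT = 199.7 × 3.0000 = 599.100 ms.

599.1 ms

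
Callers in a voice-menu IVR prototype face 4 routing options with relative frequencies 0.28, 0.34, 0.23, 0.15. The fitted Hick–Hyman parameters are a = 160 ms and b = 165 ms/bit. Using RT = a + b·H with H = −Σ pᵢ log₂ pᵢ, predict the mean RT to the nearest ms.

Entropy contributions −pᵢ log₂ pᵢ: 0.5142, 0.5292, 0.4877, 0.4105; sum H = 1.9416 bits.
RT = a + bH = 160 + 165·1.9416 = 480.37 ms.

480 ms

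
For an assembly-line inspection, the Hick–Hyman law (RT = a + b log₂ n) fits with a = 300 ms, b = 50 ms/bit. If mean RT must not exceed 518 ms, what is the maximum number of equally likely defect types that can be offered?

Information budget: (518 − 300)/50 = 4.3600 bits, so n ≤ 2^4.3600 = 20.535 → at most 20.

20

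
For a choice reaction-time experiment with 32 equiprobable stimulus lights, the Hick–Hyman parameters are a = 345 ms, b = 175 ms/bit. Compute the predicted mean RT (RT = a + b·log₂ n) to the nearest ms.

log₂(32) = 5 bits, so RT = 345 + 175 × 5 ≈ 1220.000 ms.

1220 ms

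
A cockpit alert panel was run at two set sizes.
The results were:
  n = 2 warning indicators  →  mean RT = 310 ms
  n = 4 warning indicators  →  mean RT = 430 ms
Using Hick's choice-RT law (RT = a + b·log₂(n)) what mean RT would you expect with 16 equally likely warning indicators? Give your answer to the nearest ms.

Fit slope and intercept:
  b = (430 − 310) / (log₂ 4 − log₂ 2) = 120 / (2 − 1) = 120 ms/bit
  a = 310 − 120 × 1 = 190 ms
Then RT(16) = 190 + 120 × log₂ 16 = 190 + 120 × 4 ≈ 670.000 ms.

670 ms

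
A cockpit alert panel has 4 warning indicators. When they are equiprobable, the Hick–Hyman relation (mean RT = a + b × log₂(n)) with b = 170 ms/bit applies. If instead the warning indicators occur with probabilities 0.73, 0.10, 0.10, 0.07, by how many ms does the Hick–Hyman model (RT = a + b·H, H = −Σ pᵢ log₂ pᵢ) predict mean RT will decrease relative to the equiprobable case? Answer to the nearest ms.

125 ms

Equiprobable entropy H₀ = log₂ 4 = 2.0000 bits.
Skewed entropy H = −Σ pᵢ log₂ pᵢ = 1.2644 bits.
ΔRT = b·(H₀ − H) = 170 × 0.7356 = 125.05 ms.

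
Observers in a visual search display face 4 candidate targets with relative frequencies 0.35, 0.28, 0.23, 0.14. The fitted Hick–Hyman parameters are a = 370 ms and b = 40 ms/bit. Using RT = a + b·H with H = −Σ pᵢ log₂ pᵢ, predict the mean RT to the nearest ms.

447 ms

Entropy contributions −pᵢ log₂ pᵢ: 0.5301, 0.5142, 0.4877, 0.3971; sum H = 1.9291 bits.
RT = a + bH = 370 + 40·1.9291 = 447.16 ms.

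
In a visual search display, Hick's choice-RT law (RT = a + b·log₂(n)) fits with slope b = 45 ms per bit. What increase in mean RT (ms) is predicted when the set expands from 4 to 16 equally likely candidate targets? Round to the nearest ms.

90 ms

The intercept a cancels: ΔRT = b·(log₂ n₂ − log₂ n₁) = b·log₂(n₂/n₁).
log₂(16) − log₂(4) = log₂(16/4) = log₂(4) = 2.
ΔRT = 45 × 2.0000 = 90.000 ms.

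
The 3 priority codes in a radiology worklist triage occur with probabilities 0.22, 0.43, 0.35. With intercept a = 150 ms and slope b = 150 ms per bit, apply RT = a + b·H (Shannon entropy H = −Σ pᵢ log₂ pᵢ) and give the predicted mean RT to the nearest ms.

Entropy contributions −pᵢ log₂ pᵢ: 0.4806, 0.5236, 0.5301; sum H = 1.5342 bits.
RT = a + bH = 150 + 150·1.5342 = 380.14 ms.

380 ms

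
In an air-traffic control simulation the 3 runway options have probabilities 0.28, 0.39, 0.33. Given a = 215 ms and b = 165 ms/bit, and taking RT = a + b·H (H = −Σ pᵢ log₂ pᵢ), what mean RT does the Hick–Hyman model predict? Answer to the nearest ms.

474 ms

H = 0.28·log₂(1/0.28) + 0.39·log₂(1/0.39) + 0.33·log₂(1/0.33) = 1.5718 bits.
RT = 215 + 165 × 1.5718 = 474.35 ms.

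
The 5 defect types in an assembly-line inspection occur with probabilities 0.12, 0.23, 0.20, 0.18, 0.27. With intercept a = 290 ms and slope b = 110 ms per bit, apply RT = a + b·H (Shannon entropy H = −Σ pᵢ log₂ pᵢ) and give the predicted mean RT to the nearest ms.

Entropy contributions −pᵢ log₂ pᵢ: 0.3671, 0.4877, 0.4644, 0.4453, 0.5100; sum H = 2.2744 bits.
RT = a + bH = 290 + 110·2.2744 = 540.19 ms.

540 ms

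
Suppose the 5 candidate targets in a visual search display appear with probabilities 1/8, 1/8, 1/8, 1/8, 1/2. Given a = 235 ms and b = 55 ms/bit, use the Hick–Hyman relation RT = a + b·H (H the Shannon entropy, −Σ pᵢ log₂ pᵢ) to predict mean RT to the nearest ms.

345 ms

H = −Σ pᵢ log₂ pᵢ = 0.125·3 + 0.125·3 + 0.125·3 + 0.125·3 + 0.5·1 = 2.000 bits.
RT = 235 + 55 × 2.000 = 345.00 ms.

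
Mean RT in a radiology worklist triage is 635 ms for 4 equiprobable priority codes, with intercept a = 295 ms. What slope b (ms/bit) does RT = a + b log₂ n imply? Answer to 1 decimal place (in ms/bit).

170.0 ms/bit

log₂(4) = 2 bits.
b = (RT − a)/log₂ n = (635 − 295) / 2 = 170.000 ms/bit.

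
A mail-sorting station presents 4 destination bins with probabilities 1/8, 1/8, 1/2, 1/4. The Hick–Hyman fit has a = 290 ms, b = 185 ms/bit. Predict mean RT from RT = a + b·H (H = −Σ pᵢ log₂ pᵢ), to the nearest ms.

H = −Σ pᵢ log₂ pᵢ = 0.125·3 + 0.125·3 + 0.5·1 + 0.25·2 = 1.750 bits.
RT = 290 + 185 × 1.750 = 613.75 ms.

614 ms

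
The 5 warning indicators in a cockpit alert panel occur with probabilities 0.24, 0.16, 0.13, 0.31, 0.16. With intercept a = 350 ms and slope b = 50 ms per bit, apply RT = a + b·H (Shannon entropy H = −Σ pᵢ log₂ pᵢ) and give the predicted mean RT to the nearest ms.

462 ms

H = 0.24·log₂(1/0.24) + 0.16·log₂(1/0.16) + 0.13·log₂(1/0.13) + 0.31·log₂(1/0.31) + 0.16·log₂(1/0.16) = 2.2466 bits.
RT = 350 + 50 × 2.2466 = 462.33 ms.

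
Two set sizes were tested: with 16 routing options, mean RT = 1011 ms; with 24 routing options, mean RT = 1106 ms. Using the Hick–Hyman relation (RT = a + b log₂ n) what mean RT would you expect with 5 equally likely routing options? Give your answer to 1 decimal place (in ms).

RT is linear in log₂ n, so two points fix the line:
  b = (1106 − 1011) / (log₂ 24 − log₂ 16) = 95 / (4.5850 − 4) = 162.404 ms/bit
  a = 1011 − 162.404 × 4 = 361.386 ms
Then RT(5) = 361.386 + 162.404 × log₂ 5 = 361.386 + 162.404 × 2.3219 ≈ 738.475 ms.

738.5 ms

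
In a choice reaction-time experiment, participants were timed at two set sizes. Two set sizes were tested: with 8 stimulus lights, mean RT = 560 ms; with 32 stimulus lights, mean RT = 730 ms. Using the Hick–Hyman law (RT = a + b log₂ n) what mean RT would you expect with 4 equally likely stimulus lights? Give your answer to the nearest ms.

475 ms

Solve the two-equation system in a and b:
  b = (730 − 560) / (log₂ 32 − log₂ 8) = 170 / (5 − 3) = 85 ms/bit
  a = 560 − 85 × 3 = 305 ms
Then RT(4) = 305 + 85 × log₂ 4 = 305 + 85 × 2 ≈ 475.000 ms.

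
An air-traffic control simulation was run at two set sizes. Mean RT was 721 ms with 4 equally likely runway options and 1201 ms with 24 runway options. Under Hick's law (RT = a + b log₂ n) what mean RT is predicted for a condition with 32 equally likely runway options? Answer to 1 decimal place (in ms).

1278.1 ms

With log₂ n on the abscissa the relation is linear; from the two conditions:
  b = (1201 − 721) / (log₂ 24 − log₂ 4) = 480 / (4.5850 − 2) = 185.689 ms/bit
  a = 721 − 185.689 × 2 = 349.621 ms
Then RT(32) = 349.621 + 185.689 × log₂ 32 = 349.621 + 185.689 × 5 ≈ 1278.068 ms.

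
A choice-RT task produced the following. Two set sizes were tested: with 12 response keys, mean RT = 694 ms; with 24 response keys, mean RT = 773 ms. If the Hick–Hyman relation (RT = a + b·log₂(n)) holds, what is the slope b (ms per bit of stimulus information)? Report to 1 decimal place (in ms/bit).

79.0 ms/bit

b = (RT₂ − RT₁)/(log₂ n₂ − log₂ n₁) = (773 − 694)/(4.5850 − 3.5850) = 79.000 ms/bit.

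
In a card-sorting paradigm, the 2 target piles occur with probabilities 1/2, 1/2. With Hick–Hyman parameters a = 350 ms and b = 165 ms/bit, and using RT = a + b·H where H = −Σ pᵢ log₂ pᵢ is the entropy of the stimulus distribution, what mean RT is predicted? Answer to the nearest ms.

515 ms

H = −Σ pᵢ log₂ pᵢ = 0.5·1 + 0.5·1 = 1.000 bits.
RT = 350 + 165 × 1.000 = 515.00 ms.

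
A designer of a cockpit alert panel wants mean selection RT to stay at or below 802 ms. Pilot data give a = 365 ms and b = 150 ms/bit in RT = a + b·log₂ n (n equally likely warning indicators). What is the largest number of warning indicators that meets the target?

Information budget: (802 − 365)/150 = 2.9133 bits, so n ≤ 2^2.9133 = 7.534 → at most 7.

7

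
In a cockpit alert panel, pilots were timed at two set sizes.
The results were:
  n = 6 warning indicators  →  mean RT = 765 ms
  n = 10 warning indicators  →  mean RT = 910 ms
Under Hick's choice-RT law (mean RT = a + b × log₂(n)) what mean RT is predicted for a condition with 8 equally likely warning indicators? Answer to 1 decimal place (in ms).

846.7 ms

Fit slope and intercept:
  b = (910 − 765) / (log₂ 10 − log₂ 6) = 145 / (3.3219 − 2.5850) = 196.753 ms/bit
  a = 765 − 196.753 × 2.5850 = 256.402 ms
Then RT(8) = 256.402 + 196.753 × log₂ 8 = 256.402 + 196.753 × 3 ≈ 846.660 ms.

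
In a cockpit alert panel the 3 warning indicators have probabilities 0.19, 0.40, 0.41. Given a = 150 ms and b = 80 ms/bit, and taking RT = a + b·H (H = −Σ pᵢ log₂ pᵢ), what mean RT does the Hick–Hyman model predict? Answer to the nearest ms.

H = 0.19·log₂(1/0.19) + 0.40·log₂(1/0.40) + 0.41·log₂(1/0.41) = 1.5114 bits.
RT = 150 + 80 × 1.5114 = 270.91 ms.

271 ms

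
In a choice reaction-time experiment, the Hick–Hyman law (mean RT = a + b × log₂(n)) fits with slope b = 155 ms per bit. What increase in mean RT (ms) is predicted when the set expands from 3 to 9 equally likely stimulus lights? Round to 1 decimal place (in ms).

ΔRT = (a + b log₂ n₂) − (a + b log₂ n₁) = b·(log₂ n₂ − log₂ n₁).
log₂(9) − log₂(3) = 3.1699 − 1.5850 = 1.5850.
ΔRT = 155 × 1.5850 = 245.669 ms.

245.7 ms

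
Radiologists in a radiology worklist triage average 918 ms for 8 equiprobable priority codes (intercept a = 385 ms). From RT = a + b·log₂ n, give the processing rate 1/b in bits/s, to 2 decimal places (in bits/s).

5.63 bits/s

b = (918 − 385)/log₂ 8 = 533/3 = 177.667 ms per bit = 0.17767 s/bit; the reciprocal is 5.629 bits/s.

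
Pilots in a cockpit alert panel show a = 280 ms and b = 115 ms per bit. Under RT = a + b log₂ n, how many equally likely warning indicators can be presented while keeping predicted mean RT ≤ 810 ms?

115·log₂ n ≤ 810 − 280 = 530, giving log₂ n ≤ 4.6087 and n ≤ 24.398. The largest whole number is 24.

24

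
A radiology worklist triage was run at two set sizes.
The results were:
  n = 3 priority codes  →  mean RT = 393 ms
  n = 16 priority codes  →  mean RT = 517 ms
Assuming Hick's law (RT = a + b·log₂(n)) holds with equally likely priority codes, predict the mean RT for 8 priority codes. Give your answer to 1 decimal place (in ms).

465.7 ms

Solve the two-equation system in a and b:
  b = (517 − 393) / (log₂ 16 − log₂ 3) = 124 / (4 − 1.5850) = 51.345 ms/bit
  a = 393 − 51.345 × 1.5850 = 311.620 ms
Then RT(8) = 311.620 + 51.345 × log₂ 8 = 311.620 + 51.345 × 3 ≈ 465.655 ms.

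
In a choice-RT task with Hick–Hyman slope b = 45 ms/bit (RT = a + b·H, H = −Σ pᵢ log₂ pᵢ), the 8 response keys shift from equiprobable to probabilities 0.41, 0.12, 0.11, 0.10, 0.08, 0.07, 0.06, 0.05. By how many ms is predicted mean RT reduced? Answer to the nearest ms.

18 ms

The RT saving is b·ΔH. Equiprobable H₀ = log₂(8) = 3.0000 bits; with the given probabilities H = 2.5966 bits.
b·(H₀ − H) = 45 × (3.0000 − 2.5966) = 18.15 ms.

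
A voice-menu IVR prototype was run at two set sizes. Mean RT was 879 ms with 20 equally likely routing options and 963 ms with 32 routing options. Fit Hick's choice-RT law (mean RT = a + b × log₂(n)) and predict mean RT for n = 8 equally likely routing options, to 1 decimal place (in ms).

715.2 ms

With log₂ n on the abscissa the relation is linear; from the two conditions:
  b = (963 − 879) / (log₂ 32 − log₂ 20) = 84 / (5 − 4.3219) = 123.881 ms/bit
  a = 879 − 123.881 × 4.3219 = 343.597 ms
Then RT(8) = 343.597 + 123.881 × log₂ 8 = 343.597 + 123.881 × 3 ≈ 715.239 ms.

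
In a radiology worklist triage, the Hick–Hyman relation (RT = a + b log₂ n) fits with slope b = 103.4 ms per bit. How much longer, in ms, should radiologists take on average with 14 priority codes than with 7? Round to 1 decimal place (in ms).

103.4 ms

The intercept a cancels: ΔRT = b·(log₂ n₂ − log₂ n₁) = b·log₂(n₂/n₁).
log₂(14) − log₂(7) = log₂(14/7) = log₂(2) = 1.
ΔRT = 103.4 × 1.0000 = 103.400 ms.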